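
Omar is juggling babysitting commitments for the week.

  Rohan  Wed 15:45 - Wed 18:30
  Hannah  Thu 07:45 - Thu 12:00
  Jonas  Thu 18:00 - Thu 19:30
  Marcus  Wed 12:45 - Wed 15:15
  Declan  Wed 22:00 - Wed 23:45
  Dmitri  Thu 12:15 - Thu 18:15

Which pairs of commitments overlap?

Sorted by start: Marcus, Rohan, Declan, Hannah, Dmitri, Jonas.
Rohan starts after Marcus ends, so Marcus has no further overlaps.
Declan starts after Rohan ends, so Rohan has no further overlaps.
Hannah starts after Declan ends, so Declan has no further overlaps.
Dmitri starts after Hannah ends, so Hannah has no further overlaps.
Jonas starts before Dmitri ends → Dmitri and Jonas overlap.

Dmitri & Jonas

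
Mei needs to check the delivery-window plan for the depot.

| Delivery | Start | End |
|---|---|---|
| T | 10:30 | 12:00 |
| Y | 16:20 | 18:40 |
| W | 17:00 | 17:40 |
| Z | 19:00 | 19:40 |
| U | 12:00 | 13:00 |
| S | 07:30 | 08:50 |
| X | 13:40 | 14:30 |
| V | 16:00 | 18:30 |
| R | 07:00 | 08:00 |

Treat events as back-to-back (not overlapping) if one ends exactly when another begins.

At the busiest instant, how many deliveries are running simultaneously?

Walk through starts and ends in time order (an end at T is processed before a start at T):
07:00 start R → 1
07:30 start S → 2
08:00 end R → 1
08:50 end S → 0
10:30 start T → 1
12:00 end T → 0
12:00 start U → 1
13:00 end U → 0
13:40 start X → 1
14:30 end X → 0
16:00 start V → 1
16:20 start Y → 2
17:00 start W → 3
17:40 end W → 2
18:30 end V → 1
18:40 end Y → 0
19:00 start Z → 1
19:40 end Z → 0
Peak is 3, at 17:00 (V, W, Y).

3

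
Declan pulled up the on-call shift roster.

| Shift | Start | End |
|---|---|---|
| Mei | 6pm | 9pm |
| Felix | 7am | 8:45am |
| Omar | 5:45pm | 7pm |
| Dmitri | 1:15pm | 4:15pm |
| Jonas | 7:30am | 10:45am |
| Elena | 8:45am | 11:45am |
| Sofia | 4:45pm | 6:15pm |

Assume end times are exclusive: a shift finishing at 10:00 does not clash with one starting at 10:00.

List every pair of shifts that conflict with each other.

Elena & Jonas, Felix & Jonas, Mei & Omar, Mei & Sofia, Omar & Sofia

Sorted by start: Felix, Jonas, Elena, Dmitri, Sofia, Omar, Mei.
Jonas starts before Felix ends → Felix and Jonas overlap.
Elena starts exactly when Felix ends (back-to-back, no overlap) — done with Felix.
Elena starts before Jonas ends → Jonas and Elena overlap.
Dmitri starts after Jonas ends — done with Jonas.
Dmitri starts after Elena ends — done with Elena.
Sofia starts after Dmitri ends — done with Dmitri.
Omar starts before Sofia ends → Sofia and Omar overlap.
Mei starts before Sofia ends → Sofia and Mei overlap.
Mei starts before Omar ends → Omar and Mei overlap.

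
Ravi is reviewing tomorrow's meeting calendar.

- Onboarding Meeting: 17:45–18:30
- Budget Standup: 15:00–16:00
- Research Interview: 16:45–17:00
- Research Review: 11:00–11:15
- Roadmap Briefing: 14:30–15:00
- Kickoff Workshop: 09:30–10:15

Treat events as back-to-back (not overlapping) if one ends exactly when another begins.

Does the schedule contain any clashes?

Two intervals overlap when each starts before the other ends.
Sorted by start: Kickoff Workshop, Research Review, Roadmap Briefing, Budget Standup, Research Interview, Onboarding Meeting.
Research Review starts after Kickoff Workshop ends, so nothing later overlaps Kickoff Workshop either.
Roadmap Briefing starts after Research Review ends, so nothing later overlaps Research Review either.
Budget Standup starts exactly when Roadmap Briefing ends (back-to-back, no overlap), so nothing later overlaps Roadmap Briefing either.
Research Interview starts after Budget Standup ends, so nothing later overlaps Budget Standup either.
Onboarding Meeting starts after Research Interview ends.
Every pair is clear; the schedule has no overlaps.

No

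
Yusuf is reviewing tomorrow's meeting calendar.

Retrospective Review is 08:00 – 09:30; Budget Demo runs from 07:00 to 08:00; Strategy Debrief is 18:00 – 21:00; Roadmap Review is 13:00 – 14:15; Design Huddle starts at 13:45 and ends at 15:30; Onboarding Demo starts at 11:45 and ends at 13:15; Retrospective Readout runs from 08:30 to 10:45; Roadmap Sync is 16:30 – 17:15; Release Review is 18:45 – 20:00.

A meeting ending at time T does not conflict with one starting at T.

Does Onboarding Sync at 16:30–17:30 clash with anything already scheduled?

Budget Demo: ends 08:00 at or before Onboarding Sync starts 16:30 → clear.
Retrospective Review: ends 09:30 at or before Onboarding Sync starts 16:30 → clear.
Retrospective Readout: ends 10:45 at or before Onboarding Sync starts 16:30 → clear.
Onboarding Demo: ends 13:15 at or before Onboarding Sync starts 16:30 → clear.
Roadmap Review: ends 14:15 at or before Onboarding Sync starts 16:30 → clear.
Design Huddle: ends 15:30 at or before Onboarding Sync starts 16:30 → clear.
Roadmap Sync: starts 16:30 before Onboarding Sync ends 17:30, and ends 17:15 after Onboarding Sync starts 16:30 → overlap.
Strategy Debrief: starts 18:00 at or after Onboarding Sync ends 17:30 → clear.
Release Review: starts 18:45 at or after Onboarding Sync ends 17:30 → clear.
Onboarding Sync overlaps Roadmap Sync.

Yes — it overlaps Roadmap Sync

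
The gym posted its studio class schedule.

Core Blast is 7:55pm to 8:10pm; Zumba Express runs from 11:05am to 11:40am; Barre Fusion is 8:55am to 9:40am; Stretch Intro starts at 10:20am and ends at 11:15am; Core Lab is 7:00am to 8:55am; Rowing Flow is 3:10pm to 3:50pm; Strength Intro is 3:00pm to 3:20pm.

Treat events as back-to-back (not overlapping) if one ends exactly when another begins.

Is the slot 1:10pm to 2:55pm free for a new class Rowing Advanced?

Core Lab: ends 8:55am at or before Rowing Advanced starts 1:10pm → clear.
Barre Fusion: ends 9:40am at or before Rowing Advanced starts 1:10pm → clear.
Stretch Intro: ends 11:15am at or before Rowing Advanced starts 1:10pm → clear.
Zumba Express: ends 11:40am at or before Rowing Advanced starts 1:10pm → clear.
Strength Intro: starts 3:00pm at or after Rowing Advanced ends 2:55pm → clear.
Rowing Flow: starts 3:10pm at or after Rowing Advanced ends 2:55pm → clear.
Core Blast: starts 7:55pm at or after Rowing Advanced ends 2:55pm → clear.

Yes — the slot is free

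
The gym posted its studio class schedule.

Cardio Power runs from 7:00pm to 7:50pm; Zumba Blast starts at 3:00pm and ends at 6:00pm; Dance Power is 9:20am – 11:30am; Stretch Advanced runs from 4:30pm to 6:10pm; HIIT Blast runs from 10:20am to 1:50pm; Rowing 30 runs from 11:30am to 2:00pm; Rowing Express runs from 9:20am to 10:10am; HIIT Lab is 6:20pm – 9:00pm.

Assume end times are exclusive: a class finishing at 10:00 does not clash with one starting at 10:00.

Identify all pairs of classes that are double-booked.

Cardio Power & HIIT Lab, Dance Power & HIIT Blast, Dance Power & Rowing Express, HIIT Blast & Rowing 30, Stretch Advanced & Zumba Blast

Sorted by start: Dance Power, Rowing Express, HIIT Blast, Rowing 30, Zumba Blast, Stretch Advanced, HIIT Lab, Cardio Power.
Rowing Express starts before Dance Power ends → Dance Power and Rowing Express overlap.
HIIT Blast starts before Dance Power ends → Dance Power and HIIT Blast overlap.
Rowing 30 starts exactly when Dance Power ends (back-to-back, no overlap); Dance Power is clear from here.
HIIT Blast starts after Rowing Express ends; Rowing Express is clear from here.
Rowing 30 starts before HIIT Blast ends → HIIT Blast and Rowing 30 overlap.
Zumba Blast starts after HIIT Blast ends; HIIT Blast is clear from here.
Zumba Blast starts after Rowing 30 ends; Rowing 30 is clear from here.
Stretch Advanced starts before Zumba Blast ends → Zumba Blast and Stretch Advanced overlap.
HIIT Lab starts after Zumba Blast ends; Zumba Blast is clear from here.
HIIT Lab starts after Stretch Advanced ends; Stretch Advanced is clear from here.
Cardio Power starts before HIIT Lab ends → HIIT Lab and Cardio Power overlap.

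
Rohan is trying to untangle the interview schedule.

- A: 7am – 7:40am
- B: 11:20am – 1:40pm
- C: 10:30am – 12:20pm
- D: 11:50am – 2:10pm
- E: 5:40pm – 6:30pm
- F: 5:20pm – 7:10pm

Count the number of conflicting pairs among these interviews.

Check each pair: they overlap iff neither finishes before the other starts.
Sorted by start: A, C, B, D, F, E.
C starts after A ends, so nothing later overlaps A either.
B starts before C ends → C and B overlap.
D starts before C ends → C and D overlap.
F starts after C ends, so nothing later overlaps C either.
D starts before B ends → B and D overlap.
F starts after B ends, so nothing later overlaps B either.
F starts after D ends, so nothing later overlaps D either.
E starts before F ends → F and E overlap.
Overlapping pairs: B & C, B & D, C & D, E & F — 4 in total.

4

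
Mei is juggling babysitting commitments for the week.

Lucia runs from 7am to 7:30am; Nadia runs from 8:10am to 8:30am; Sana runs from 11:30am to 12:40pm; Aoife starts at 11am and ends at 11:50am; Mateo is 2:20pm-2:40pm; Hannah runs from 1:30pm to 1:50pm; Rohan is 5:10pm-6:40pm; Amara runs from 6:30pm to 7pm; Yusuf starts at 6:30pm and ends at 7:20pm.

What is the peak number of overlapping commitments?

3

Walk through starts and ends in time order (an end at T is processed before a start at T):
7am start Lucia → 1
7:30am end Lucia → 0
8:10am start Nadia → 1
8:30am end Nadia → 0
11am start Aoife → 1
11:30am start Sana → 2
11:50am end Aoife → 1
12:40pm end Sana → 0
1:30pm start Hannah → 1
1:50pm end Hannah → 0
2:20pm start Mateo → 1
2:40pm end Mateo → 0
5:10pm start Rohan → 1
6:30pm start Amara → 2
6:30pm start Yusuf → 3
6:40pm end Rohan → 2
7pm end Amara → 1
7:20pm end Yusuf → 0
Peak is 3, at 6:30pm (Amara, Rohan, Yusuf).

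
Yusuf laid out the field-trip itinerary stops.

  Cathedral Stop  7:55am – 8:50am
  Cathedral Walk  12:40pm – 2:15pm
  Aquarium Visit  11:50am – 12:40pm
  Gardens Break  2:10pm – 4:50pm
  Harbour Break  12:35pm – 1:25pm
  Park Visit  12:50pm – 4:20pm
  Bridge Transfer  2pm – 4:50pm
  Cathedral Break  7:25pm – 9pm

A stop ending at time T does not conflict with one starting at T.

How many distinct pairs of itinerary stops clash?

Sorted by start: Cathedral Stop, Aquarium Visit, Harbour Break, Cathedral Walk, Park Visit, Bridge Transfer, Gardens Break, Cathedral Break.
Aquarium Visit starts after Cathedral Stop ends — done with Cathedral Stop.
Harbour Break starts before Aquarium Visit ends → Aquarium Visit and Harbour Break overlap.
Cathedral Walk starts exactly when Aquarium Visit ends (back-to-back, no overlap) — done with Aquarium Visit.
Cathedral Walk starts before Harbour Break ends → Harbour Break and Cathedral Walk overlap.
Park Visit starts before Harbour Break ends → Harbour Break and Park Visit overlap.
Bridge Transfer starts after Harbour Break ends — done with Harbour Break.
Park Visit starts before Cathedral Walk ends → Cathedral Walk and Park Visit overlap.
Bridge Transfer starts before Cathedral Walk ends → Cathedral Walk and Bridge Transfer overlap.
Gardens Break starts before Cathedral Walk ends → Cathedral Walk and Gardens Break overlap.
Cathedral Break starts after Cathedral Walk ends.
Bridge Transfer starts before Park Visit ends → Park Visit and Bridge Transfer overlap.
Gardens Break starts before Park Visit ends → Park Visit and Gardens Break overlap.
Cathedral Break starts after Park Visit ends.
Gardens Break starts before Bridge Transfer ends → Bridge Transfer and Gardens Break overlap.
Cathedral Break starts after Bridge Transfer ends.
Cathedral Break starts after Gardens Break ends.
Overlapping pairs: Aquarium Visit & Harbour Break, Bridge Transfer & Cathedral Walk, Bridge Transfer & Gardens Break, Bridge Transfer & Park Visit, Cathedral Walk & Gardens Break, Cathedral Walk & Harbour Break, Cathedral Walk & Park Visit, Gardens Break & Park Visit, Harbour Break & Park Visit — 9 in total.

9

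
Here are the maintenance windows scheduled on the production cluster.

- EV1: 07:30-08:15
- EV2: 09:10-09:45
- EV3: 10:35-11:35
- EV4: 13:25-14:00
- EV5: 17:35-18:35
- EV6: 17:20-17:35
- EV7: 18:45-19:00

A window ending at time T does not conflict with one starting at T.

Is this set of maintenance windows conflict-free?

Yes

Check each pair: they overlap iff neither finishes before the other starts.
Sorted by start: EV1, EV2, EV3, EV4, EV6, EV5, EV7.
EV2 starts after EV1 ends; EV1 is clear from here.
EV3 starts after EV2 ends; EV2 is clear from here.
EV4 starts after EV3 ends; EV3 is clear from here.
EV6 starts after EV4 ends; EV4 is clear from here.
EV5 starts exactly when EV6 ends (back-to-back, no overlap); EV6 is clear from here.
EV7 starts after EV5 ends.
Every pair is clear; the schedule has no overlaps.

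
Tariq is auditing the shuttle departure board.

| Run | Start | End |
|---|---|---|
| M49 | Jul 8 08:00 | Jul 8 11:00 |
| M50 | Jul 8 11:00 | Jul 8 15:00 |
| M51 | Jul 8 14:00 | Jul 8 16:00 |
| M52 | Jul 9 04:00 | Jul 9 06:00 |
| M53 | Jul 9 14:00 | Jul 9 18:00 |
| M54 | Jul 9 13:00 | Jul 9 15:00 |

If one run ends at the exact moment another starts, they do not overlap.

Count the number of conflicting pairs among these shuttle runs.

Check each pair: they overlap iff neither finishes before the other starts.
Sorted by start: M49, M50, M51, M52, M54, M53.
M50 starts exactly when M49 ends (back-to-back, no overlap), so M49 has no further overlaps.
M51 starts before M50 ends → M50 and M51 overlap.
M52 starts after M50 ends, so M50 has no further overlaps.
M52 starts after M51 ends, so M51 has no further overlaps.
M54 starts after M52 ends, so M52 has no further overlaps.
M53 starts before M54 ends → M54 and M53 overlap.
Overlapping pairs: M50 & M51, M53 & M54 — 2 in total.

2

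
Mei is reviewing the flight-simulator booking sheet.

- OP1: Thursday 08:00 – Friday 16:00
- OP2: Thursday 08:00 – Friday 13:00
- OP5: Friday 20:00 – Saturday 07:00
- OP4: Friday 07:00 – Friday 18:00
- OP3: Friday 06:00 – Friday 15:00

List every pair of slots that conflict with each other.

Two intervals overlap when each starts before the other ends.
Sorted by start: OP1, OP2, OP3, OP4, OP5.
OP2 starts before OP1 ends → OP1 and OP2 overlap.
OP3 starts before OP1 ends → OP1 and OP3 overlap.
OP4 starts before OP1 ends → OP1 and OP4 overlap.
OP5 starts after OP1 ends.
OP3 starts before OP2 ends → OP2 and OP3 overlap.
OP4 starts before OP2 ends → OP2 and OP4 overlap.
OP5 starts after OP2 ends.
OP4 starts before OP3 ends → OP3 and OP4 overlap.
OP5 starts after OP3 ends.
OP5 starts after OP4 ends.

OP1 & OP2, OP1 & OP3, OP1 & OP4, OP2 & OP3, OP2 & OP4, OP3 & OP4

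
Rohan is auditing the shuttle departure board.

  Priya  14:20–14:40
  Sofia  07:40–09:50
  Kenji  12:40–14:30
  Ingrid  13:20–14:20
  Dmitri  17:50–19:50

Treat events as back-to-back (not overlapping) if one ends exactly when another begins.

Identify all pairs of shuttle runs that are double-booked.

Sorted by start: Sofia, Kenji, Ingrid, Priya, Dmitri.
Kenji starts after Sofia ends, so Sofia has no further overlaps.
Ingrid starts before Kenji ends → Kenji and Ingrid overlap.
Priya starts before Kenji ends → Kenji and Priya overlap.
Dmitri starts after Kenji ends.
Priya starts exactly when Ingrid ends (back-to-back, no overlap), so Ingrid has no further overlaps.
Dmitri starts after Priya ends.

Ingrid & Kenji, Kenji & Priya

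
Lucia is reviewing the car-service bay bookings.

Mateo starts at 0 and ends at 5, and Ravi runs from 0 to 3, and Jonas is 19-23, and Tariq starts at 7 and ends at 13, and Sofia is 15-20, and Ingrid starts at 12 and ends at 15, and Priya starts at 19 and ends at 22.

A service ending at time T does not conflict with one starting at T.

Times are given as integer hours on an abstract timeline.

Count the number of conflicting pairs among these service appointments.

Sorted by start: Ravi, Mateo, Tariq, Ingrid, Sofia, Priya, Jonas.
Mateo starts before Ravi ends → Ravi and Mateo overlap.
Tariq starts after Ravi ends, so Ravi has no further overlaps.
Tariq starts after Mateo ends, so Mateo has no further overlaps.
Ingrid starts before Tariq ends → Tariq and Ingrid overlap.
Sofia starts after Tariq ends, so Tariq has no further overlaps.
Sofia starts exactly when Ingrid ends (back-to-back, no overlap), so Ingrid has no further overlaps.
Priya starts before Sofia ends → Sofia and Priya overlap.
Jonas starts before Sofia ends → Sofia and Jonas overlap.
Jonas starts before Priya ends → Priya and Jonas overlap.
Overlapping pairs: Ingrid & Tariq, Jonas & Priya, Jonas & Sofia, Mateo & Ravi, Priya & Sofia — 5 in total.

5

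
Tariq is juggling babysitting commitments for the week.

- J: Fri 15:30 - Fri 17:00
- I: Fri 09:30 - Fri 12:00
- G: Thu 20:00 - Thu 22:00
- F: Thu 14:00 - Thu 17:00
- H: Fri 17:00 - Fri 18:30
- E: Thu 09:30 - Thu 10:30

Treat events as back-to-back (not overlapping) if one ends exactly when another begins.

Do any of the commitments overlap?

Sorted by start: E, F, G, I, J, H.
F starts after E ends, so nothing later overlaps E either.
G starts after F ends, so nothing later overlaps F either.
I starts after G ends, so nothing later overlaps G either.
J starts after I ends, so nothing later overlaps I either.
H starts exactly when J ends (back-to-back, no overlap).
Every pair is clear; the schedule has no overlaps.

No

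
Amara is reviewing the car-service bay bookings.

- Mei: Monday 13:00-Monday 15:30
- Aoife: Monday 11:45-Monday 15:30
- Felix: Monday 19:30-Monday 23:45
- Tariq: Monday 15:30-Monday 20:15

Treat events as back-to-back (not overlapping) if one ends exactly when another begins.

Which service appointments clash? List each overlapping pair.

Check each pair: they overlap iff neither finishes before the other starts.
Sorted by start: Aoife, Mei, Tariq, Felix.
Mei starts before Aoife ends → Aoife and Mei overlap.
Tariq starts exactly when Aoife ends (back-to-back, no overlap), so nothing later overlaps Aoife either.
Tariq starts exactly when Mei ends (back-to-back, no overlap), so nothing later overlaps Mei either.
Felix starts before Tariq ends → Tariq and Felix overlap.

Aoife & Mei, Felix & Tariq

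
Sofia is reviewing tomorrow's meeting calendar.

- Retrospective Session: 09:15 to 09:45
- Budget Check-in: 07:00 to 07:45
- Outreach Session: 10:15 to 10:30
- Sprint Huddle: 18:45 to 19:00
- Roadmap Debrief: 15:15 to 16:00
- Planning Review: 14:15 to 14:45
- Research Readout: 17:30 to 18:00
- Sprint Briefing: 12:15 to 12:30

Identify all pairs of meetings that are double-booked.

none

Two intervals overlap when each starts before the other ends.
Sorted by start: Budget Check-in, Retrospective Session, Outreach Session, Sprint Briefing, Planning Review, Roadmap Debrief, Research Readout, Sprint Huddle.
Retrospective Session starts after Budget Check-in ends; Budget Check-in is clear from here.
Outreach Session starts after Retrospective Session ends; Retrospective Session is clear from here.
Sprint Briefing starts after Outreach Session ends; Outreach Session is clear from here.
Planning Review starts after Sprint Briefing ends; Sprint Briefing is clear from here.
Roadmap Debrief starts after Planning Review ends; Planning Review is clear from here.
Research Readout starts after Roadmap Debrief ends; Roadmap Debrief is clear from here.
Sprint Huddle starts after Research Readout ends.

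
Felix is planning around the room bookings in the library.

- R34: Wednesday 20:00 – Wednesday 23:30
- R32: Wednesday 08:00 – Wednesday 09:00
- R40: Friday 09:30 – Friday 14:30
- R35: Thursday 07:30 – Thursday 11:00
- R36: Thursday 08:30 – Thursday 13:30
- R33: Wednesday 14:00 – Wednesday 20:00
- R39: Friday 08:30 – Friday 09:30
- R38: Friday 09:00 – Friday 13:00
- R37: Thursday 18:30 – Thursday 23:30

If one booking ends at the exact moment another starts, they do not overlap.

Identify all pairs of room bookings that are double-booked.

Sorted by start: R32, R33, R34, R35, R36, R37, R39, R38, R40.
R33 starts after R32 ends, so nothing later overlaps R32 either.
R34 starts exactly when R33 ends (back-to-back, no overlap), so nothing later overlaps R33 either.
R35 starts after R34 ends, so nothing later overlaps R34 either.
R36 starts before R35 ends → R35 and R36 overlap.
R37 starts after R35 ends, so nothing later overlaps R35 either.
R37 starts after R36 ends, so nothing later overlaps R36 either.
R39 starts after R37 ends, so nothing later overlaps R37 either.
R38 starts before R39 ends → R39 and R38 overlap.
R40 starts exactly when R39 ends (back-to-back, no overlap).
R40 starts before R38 ends → R38 and R40 overlap.

R35 & R36, R38 & R39, R38 & R40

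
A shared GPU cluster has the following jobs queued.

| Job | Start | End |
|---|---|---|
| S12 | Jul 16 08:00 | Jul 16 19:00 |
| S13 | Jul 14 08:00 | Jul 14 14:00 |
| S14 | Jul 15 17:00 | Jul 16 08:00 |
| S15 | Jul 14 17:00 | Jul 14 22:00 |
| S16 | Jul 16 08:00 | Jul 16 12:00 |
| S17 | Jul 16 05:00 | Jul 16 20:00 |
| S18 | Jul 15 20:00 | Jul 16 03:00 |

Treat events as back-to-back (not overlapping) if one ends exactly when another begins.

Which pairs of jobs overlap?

S12 & S16, S12 & S17, S14 & S17, S14 & S18, S16 & S17

Sorted by start: S13, S15, S14, S18, S17, S12, S16.
S15 starts after S13 ends, so S13 has no further overlaps.
S14 starts after S15 ends, so S15 has no further overlaps.
S18 starts before S14 ends → S14 and S18 overlap.
S17 starts before S14 ends → S14 and S17 overlap.
S12 starts exactly when S14 ends (back-to-back, no overlap), so S14 has no further overlaps.
S17 starts after S18 ends, so S18 has no further overlaps.
S12 starts before S17 ends → S17 and S12 overlap.
S16 starts before S17 ends → S17 and S16 overlap.
S16 starts before S12 ends → S12 and S16 overlap.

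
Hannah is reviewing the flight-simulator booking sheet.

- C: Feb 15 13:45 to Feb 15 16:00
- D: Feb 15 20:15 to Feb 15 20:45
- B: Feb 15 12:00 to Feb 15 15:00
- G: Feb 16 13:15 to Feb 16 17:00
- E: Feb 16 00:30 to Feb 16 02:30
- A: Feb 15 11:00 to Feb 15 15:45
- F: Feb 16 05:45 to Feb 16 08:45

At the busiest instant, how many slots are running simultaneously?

Sweep the timeline, counting +1 at each start and −1 at each end (ends before starts at a tie):
Feb 15 11:00 start A → 1
Feb 15 12:00 start B → 2
Feb 15 13:45 start C → 3
Feb 15 15:00 end B → 2
Feb 15 15:45 end A → 1
Feb 15 16:00 end C → 0
Feb 15 20:15 start D → 1
Feb 15 20:45 end D → 0
Feb 16 00:30 start E → 1
Feb 16 02:30 end E → 0
Feb 16 05:45 start F → 1
Feb 16 08:45 end F → 0
Feb 16 13:15 start G → 1
Feb 16 17:00 end G → 0
Peak is 3, at Feb 15 13:45 (A, B, C).

3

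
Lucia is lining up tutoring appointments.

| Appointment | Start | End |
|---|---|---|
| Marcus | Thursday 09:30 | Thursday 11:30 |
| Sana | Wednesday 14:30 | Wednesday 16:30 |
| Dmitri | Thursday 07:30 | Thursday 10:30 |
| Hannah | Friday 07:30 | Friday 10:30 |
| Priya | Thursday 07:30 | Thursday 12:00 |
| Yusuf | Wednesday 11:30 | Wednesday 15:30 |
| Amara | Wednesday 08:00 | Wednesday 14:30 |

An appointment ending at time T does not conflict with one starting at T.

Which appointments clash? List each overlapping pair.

Sorted by start: Amara, Yusuf, Sana, Priya, Dmitri, Marcus, Hannah.
Yusuf starts before Amara ends → Amara and Yusuf overlap.
Sana starts exactly when Amara ends (back-to-back, no overlap), so nothing later overlaps Amara either.
Sana starts before Yusuf ends → Yusuf and Sana overlap.
Priya starts after Yusuf ends, so nothing later overlaps Yusuf either.
Priya starts after Sana ends, so nothing later overlaps Sana either.
Dmitri starts before Priya ends → Priya and Dmitri overlap.
Marcus starts before Priya ends → Priya and Marcus overlap.
Hannah starts after Priya ends.
Marcus starts before Dmitri ends → Dmitri and Marcus overlap.
Hannah starts after Dmitri ends.
Hannah starts after Marcus ends.

Amara & Yusuf, Dmitri & Marcus, Dmitri & Priya, Marcus & Priya, Sana & Yusuf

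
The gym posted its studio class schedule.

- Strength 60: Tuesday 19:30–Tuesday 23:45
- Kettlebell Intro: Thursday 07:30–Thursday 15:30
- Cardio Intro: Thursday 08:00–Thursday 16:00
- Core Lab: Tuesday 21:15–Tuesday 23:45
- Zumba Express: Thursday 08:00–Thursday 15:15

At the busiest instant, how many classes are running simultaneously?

Sweep the timeline, counting +1 at each start and −1 at each end (ends before starts at a tie):
Tuesday 19:30 start Strength 60 → 1
Tuesday 21:15 start Core Lab → 2
Tuesday 23:45 end Core Lab → 1
Tuesday 23:45 end Strength 60 → 0
Thursday 07:30 start Kettlebell Intro → 1
Thursday 08:00 start Cardio Intro → 2
Thursday 08:00 start Zumba Express → 3
Thursday 15:15 end Zumba Express → 2
Thursday 15:30 end Kettlebell Intro → 1
Thursday 16:00 end Cardio Intro → 0
Peak is 3, at Thursday 08:00 (Cardio Intro, Kettlebell Intro, Zumba Express).

3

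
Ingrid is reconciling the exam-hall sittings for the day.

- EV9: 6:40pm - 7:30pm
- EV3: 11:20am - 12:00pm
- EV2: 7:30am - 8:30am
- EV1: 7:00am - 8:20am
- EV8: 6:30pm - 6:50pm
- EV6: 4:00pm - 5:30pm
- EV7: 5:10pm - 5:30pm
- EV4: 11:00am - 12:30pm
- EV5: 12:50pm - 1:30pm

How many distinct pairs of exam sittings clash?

Sorted by start: EV1, EV2, EV4, EV3, EV5, EV6, EV7, EV8, EV9.
EV2 starts before EV1 ends → EV1 and EV2 overlap.
EV4 starts after EV1 ends — done with EV1.
EV4 starts after EV2 ends — done with EV2.
EV3 starts before EV4 ends → EV4 and EV3 overlap.
EV5 starts after EV4 ends — done with EV4.
EV5 starts after EV3 ends — done with EV3.
EV6 starts after EV5 ends — done with EV5.
EV7 starts before EV6 ends → EV6 and EV7 overlap.
EV8 starts after EV6 ends — done with EV6.
EV8 starts after EV7 ends — done with EV7.
EV9 starts before EV8 ends → EV8 and EV9 overlap.
Overlapping pairs: EV1 & EV2, EV3 & EV4, EV6 & EV7, EV8 & EV9 — 4 in total.

4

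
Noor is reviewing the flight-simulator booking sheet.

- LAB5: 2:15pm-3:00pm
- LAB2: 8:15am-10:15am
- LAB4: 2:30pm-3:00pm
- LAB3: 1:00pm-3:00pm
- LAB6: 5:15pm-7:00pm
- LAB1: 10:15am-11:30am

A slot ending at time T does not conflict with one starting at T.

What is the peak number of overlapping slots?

3

Sweep the timeline, counting +1 at each start and −1 at each end (ends before starts at a tie):
8:15am start LAB2 → 1
10:15am end LAB2 → 0
10:15am start LAB1 → 1
11:30am end LAB1 → 0
1:00pm start LAB3 → 1
2:15pm start LAB5 → 2
2:30pm start LAB4 → 3
3:00pm end LAB3 → 2
3:00pm end LAB4 → 1
3:00pm end LAB5 → 0
5:15pm start LAB6 → 1
7:00pm end LAB6 → 0
Peak is 3, at 2:30pm (LAB3, LAB4, LAB5).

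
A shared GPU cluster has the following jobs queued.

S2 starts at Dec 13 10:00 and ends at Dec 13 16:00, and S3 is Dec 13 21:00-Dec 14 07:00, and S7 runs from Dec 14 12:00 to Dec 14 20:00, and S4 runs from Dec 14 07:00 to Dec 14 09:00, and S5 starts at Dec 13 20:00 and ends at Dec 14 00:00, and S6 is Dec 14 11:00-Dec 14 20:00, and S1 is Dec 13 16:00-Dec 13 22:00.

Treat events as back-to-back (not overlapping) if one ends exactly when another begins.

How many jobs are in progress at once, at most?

3

Walk through starts and ends in time order (an end at T is processed before a start at T):
Dec 13 10:00 start S2 → 1
Dec 13 16:00 end S2 → 0
Dec 13 16:00 start S1 → 1
Dec 13 20:00 start S5 → 2
Dec 13 21:00 start S3 → 3
Dec 13 22:00 end S1 → 2
Dec 14 00:00 end S5 → 1
Dec 14 07:00 end S3 → 0
Dec 14 07:00 start S4 → 1
Dec 14 09:00 end S4 → 0
Dec 14 11:00 start S6 → 1
Dec 14 12:00 start S7 → 2
Dec 14 20:00 end S6 → 1
Dec 14 20:00 end S7 → 0
Peak is 3, at Dec 13 21:00 (S1, S3, S5).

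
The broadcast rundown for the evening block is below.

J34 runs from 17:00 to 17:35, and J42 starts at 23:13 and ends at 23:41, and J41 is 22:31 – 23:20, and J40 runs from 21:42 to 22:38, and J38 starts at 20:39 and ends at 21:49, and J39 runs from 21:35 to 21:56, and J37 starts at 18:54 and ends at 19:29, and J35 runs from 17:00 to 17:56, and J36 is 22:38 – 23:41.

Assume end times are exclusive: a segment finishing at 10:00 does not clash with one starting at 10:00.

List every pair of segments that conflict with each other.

J34 & J35, J36 & J41, J36 & J42, J38 & J39, J38 & J40, J39 & J40, J40 & J41, J41 & J42

Sorted by start: J34, J35, J37, J38, J39, J40, J41, J36, J42.
J35 starts before J34 ends → J34 and J35 overlap.
J37 starts after J34 ends — done with J34.
J37 starts after J35 ends — done with J35.
J38 starts after J37 ends — done with J37.
J39 starts before J38 ends → J38 and J39 overlap.
J40 starts before J38 ends → J38 and J40 overlap.
J41 starts after J38 ends — done with J38.
J40 starts before J39 ends → J39 and J40 overlap.
J41 starts after J39 ends — done with J39.
J41 starts before J40 ends → J40 and J41 overlap.
J36 starts exactly when J40 ends (back-to-back, no overlap) — done with J40.
J36 starts before J41 ends → J41 and J36 overlap.
J42 starts before J41 ends → J41 and J42 overlap.
J42 starts before J36 ends → J36 and J42 overlap.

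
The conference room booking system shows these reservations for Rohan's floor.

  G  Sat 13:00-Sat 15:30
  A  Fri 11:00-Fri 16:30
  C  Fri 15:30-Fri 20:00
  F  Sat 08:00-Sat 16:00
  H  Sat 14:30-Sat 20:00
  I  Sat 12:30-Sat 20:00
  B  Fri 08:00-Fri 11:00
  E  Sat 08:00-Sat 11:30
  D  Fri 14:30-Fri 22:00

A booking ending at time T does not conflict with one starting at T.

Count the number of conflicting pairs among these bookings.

10

Sorted by start: B, A, D, C, E, F, I, G, H.
A starts exactly when B ends (back-to-back, no overlap); B is clear from here.
D starts before A ends → A and D overlap.
C starts before A ends → A and C overlap.
E starts after A ends; A is clear from here.
C starts before D ends → D and C overlap.
E starts after D ends; D is clear from here.
E starts after C ends; C is clear from here.
F starts before E ends → E and F overlap.
I starts after E ends; E is clear from here.
I starts before F ends → F and I overlap.
G starts before F ends → F and G overlap.
H starts before F ends → F and H overlap.
G starts before I ends → I and G overlap.
H starts before I ends → I and H overlap.
H starts before G ends → G and H overlap.
Overlapping pairs: A & C, A & D, C & D, E & F, F & G, F & H, F & I, G & H, G & I, H & I — 10 in total.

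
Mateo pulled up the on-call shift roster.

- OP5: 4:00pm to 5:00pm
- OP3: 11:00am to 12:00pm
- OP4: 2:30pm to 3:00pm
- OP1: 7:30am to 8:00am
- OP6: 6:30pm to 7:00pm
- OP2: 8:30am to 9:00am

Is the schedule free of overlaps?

Yes

Sorted by start: OP1, OP2, OP3, OP4, OP5, OP6.
OP2 starts after OP1 ends; OP1 is clear from here.
OP3 starts after OP2 ends; OP2 is clear from here.
OP4 starts after OP3 ends; OP3 is clear from here.
OP5 starts after OP4 ends; OP4 is clear from here.
OP6 starts after OP5 ends.
Every pair is clear; the schedule has no overlaps.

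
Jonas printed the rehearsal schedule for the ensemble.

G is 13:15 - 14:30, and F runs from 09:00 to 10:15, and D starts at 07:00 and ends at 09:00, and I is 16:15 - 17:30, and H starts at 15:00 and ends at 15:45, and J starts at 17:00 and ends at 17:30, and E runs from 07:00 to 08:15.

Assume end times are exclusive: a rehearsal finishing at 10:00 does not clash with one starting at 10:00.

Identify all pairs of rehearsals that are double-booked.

D & E, I & J

Sorted by start: D, E, F, G, H, I, J.
E starts before D ends → D and E overlap.
F starts exactly when D ends (back-to-back, no overlap); D is clear from here.
F starts after E ends; E is clear from here.
G starts after F ends; F is clear from here.
H starts after G ends; G is clear from here.
I starts after H ends; H is clear from here.
J starts before I ends → I and J overlap.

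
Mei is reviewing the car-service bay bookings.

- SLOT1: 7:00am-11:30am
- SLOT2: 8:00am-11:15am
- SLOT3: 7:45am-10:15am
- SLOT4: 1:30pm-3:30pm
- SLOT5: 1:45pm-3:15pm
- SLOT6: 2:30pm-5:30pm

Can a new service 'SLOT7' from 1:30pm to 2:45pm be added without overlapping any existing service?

SLOT1: ends 11:30am at or before SLOT7 starts 1:30pm → clear.
SLOT3: ends 10:15am at or before SLOT7 starts 1:30pm → clear.
SLOT2: ends 11:15am at or before SLOT7 starts 1:30pm → clear.
SLOT4: starts 1:30pm before SLOT7 ends 2:45pm, and ends 3:30pm after SLOT7 starts 1:30pm → overlap.
SLOT5: starts 1:45pm before SLOT7 ends 2:45pm, and ends 3:15pm after SLOT7 starts 1:30pm → overlap.
SLOT6: starts 2:30pm before SLOT7 ends 2:45pm, and ends 5:30pm after SLOT7 starts 1:30pm → overlap.
SLOT7 overlaps SLOT4, SLOT5, SLOT6.

No — it overlaps SLOT4, SLOT5, SLOT6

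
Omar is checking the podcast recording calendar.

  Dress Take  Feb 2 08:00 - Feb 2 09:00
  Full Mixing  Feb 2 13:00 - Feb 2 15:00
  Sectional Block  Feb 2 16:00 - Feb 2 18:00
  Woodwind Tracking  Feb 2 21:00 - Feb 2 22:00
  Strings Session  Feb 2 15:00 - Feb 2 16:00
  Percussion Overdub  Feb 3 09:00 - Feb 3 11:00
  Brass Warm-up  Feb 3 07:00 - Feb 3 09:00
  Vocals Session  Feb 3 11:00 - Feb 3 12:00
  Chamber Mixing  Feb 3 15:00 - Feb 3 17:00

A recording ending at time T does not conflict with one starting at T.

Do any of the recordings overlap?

No

Sorted by start: Dress Take, Full Mixing, Strings Session, Sectional Block, Woodwind Tracking, Brass Warm-up, Percussion Overdub, Vocals Session, Chamber Mixing.
Full Mixing starts after Dress Take ends, so nothing later overlaps Dress Take either.
Strings Session starts exactly when Full Mixing ends (back-to-back, no overlap), so nothing later overlaps Full Mixing either.
Sectional Block starts exactly when Strings Session ends (back-to-back, no overlap), so nothing later overlaps Strings Session either.
Woodwind Tracking starts after Sectional Block ends, so nothing later overlaps Sectional Block either.
Brass Warm-up starts after Woodwind Tracking ends, so nothing later overlaps Woodwind Tracking either.
Percussion Overdub starts exactly when Brass Warm-up ends (back-to-back, no overlap), so nothing later overlaps Brass Warm-up either.
Vocals Session starts exactly when Percussion Overdub ends (back-to-back, no overlap), so nothing later overlaps Percussion Overdub either.
Chamber Mixing starts after Vocals Session ends.
Every pair is clear; the schedule has no overlaps.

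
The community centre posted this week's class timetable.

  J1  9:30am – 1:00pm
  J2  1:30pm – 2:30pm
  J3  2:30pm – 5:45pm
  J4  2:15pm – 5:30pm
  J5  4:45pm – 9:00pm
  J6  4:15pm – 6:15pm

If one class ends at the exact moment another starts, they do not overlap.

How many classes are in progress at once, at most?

Walk through starts and ends in time order (an end at T is processed before a start at T):
9:30am start J1 → 1
1:00pm end J1 → 0
1:30pm start J2 → 1
2:15pm start J4 → 2
2:30pm end J2 → 1
2:30pm start J3 → 2
4:15pm start J6 → 3
4:45pm start J5 → 4
5:30pm end J4 → 3
5:45pm end J3 → 2
6:15pm end J6 → 1
9:00pm end J5 → 0
Peak is 4, at 4:45pm (J3, J4, J5, J6).

4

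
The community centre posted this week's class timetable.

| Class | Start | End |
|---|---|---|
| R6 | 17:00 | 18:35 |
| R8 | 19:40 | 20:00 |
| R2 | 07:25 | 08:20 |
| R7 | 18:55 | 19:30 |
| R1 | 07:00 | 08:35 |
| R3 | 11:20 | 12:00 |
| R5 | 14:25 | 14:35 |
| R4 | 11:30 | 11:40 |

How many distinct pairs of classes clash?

Sorted by start: R1, R2, R3, R4, R5, R6, R7, R8.
R2 starts before R1 ends → R1 and R2 overlap.
R3 starts after R1 ends, so R1 has no further overlaps.
R3 starts after R2 ends, so R2 has no further overlaps.
R4 starts before R3 ends → R3 and R4 overlap.
R5 starts after R3 ends, so R3 has no further overlaps.
R5 starts after R4 ends, so R4 has no further overlaps.
R6 starts after R5 ends, so R5 has no further overlaps.
R7 starts after R6 ends, so R6 has no further overlaps.
R8 starts after R7 ends.
Overlapping pairs: R1 & R2, R3 & R4 — 2 in total.

2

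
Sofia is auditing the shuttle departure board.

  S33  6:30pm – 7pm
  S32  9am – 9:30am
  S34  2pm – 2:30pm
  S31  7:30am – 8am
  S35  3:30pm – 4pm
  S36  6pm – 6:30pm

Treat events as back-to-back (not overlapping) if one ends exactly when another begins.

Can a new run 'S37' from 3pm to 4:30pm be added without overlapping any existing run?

S31: ends 8am at or before S37 starts 3pm → clear.
S32: ends 9:30am at or before S37 starts 3pm → clear.
S34: ends 2:30pm at or before S37 starts 3pm → clear.
S35: starts 3:30pm before S37 ends 4:30pm, and ends 4pm after S37 starts 3pm → overlap.
S36: starts 6pm at or after S37 ends 4:30pm → clear.
S33: starts 6:30pm at or after S37 ends 4:30pm → clear.
S37 overlaps S35.

No — it overlaps S35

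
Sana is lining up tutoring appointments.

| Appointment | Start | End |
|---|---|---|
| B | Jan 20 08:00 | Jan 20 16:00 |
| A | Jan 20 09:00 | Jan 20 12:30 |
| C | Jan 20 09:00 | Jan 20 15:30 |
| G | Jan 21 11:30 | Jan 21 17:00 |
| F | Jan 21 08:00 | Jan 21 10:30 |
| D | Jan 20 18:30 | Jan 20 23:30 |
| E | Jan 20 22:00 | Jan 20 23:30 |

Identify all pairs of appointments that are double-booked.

A & B, A & C, B & C, D & E

Sorted by start: B, A, C, D, E, F, G.
A starts before B ends → B and A overlap.
C starts before B ends → B and C overlap.
D starts after B ends; B is clear from here.
C starts before A ends → A and C overlap.
D starts after A ends; A is clear from here.
D starts after C ends; C is clear from here.
E starts before D ends → D and E overlap.
F starts after D ends; D is clear from here.
F starts after E ends; E is clear from here.
G starts after F ends.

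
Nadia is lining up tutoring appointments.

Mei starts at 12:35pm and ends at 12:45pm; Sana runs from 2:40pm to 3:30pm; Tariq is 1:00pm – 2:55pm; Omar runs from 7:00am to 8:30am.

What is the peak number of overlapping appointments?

Sort all start/end points and keep a running count:
7:00am start Omar → 1
8:30am end Omar → 0
12:35pm start Mei → 1
12:45pm end Mei → 0
1:00pm start Tariq → 1
2:40pm start Sana → 2
2:55pm end Tariq → 1
3:30pm end Sana → 0
Peak is 2, at 2:40pm (Sana, Tariq).

2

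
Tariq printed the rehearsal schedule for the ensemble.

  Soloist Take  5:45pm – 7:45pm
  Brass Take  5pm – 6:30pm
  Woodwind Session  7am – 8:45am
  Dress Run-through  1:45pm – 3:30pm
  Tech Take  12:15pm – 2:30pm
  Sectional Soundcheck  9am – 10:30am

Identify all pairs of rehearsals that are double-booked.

Sorted by start: Woodwind Session, Sectional Soundcheck, Tech Take, Dress Run-through, Brass Take, Soloist Take.
Sectional Soundcheck starts after Woodwind Session ends; Woodwind Session is clear from here.
Tech Take starts after Sectional Soundcheck ends; Sectional Soundcheck is clear from here.
Dress Run-through starts before Tech Take ends → Tech Take and Dress Run-through overlap.
Brass Take starts after Tech Take ends; Tech Take is clear from here.
Brass Take starts after Dress Run-through ends; Dress Run-through is clear from here.
Soloist Take starts before Brass Take ends → Brass Take and Soloist Take overlap.

Brass Take & Soloist Take, Dress Run-through & Tech Take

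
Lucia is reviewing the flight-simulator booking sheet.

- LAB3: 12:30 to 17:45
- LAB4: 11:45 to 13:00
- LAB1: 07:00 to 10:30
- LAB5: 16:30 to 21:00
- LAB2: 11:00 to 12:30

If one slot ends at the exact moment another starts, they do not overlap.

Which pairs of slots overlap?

Sorted by start: LAB1, LAB2, LAB4, LAB3, LAB5.
LAB2 starts after LAB1 ends; LAB1 is clear from here.
LAB4 starts before LAB2 ends → LAB2 and LAB4 overlap.
LAB3 starts exactly when LAB2 ends (back-to-back, no overlap); LAB2 is clear from here.
LAB3 starts before LAB4 ends → LAB4 and LAB3 overlap.
LAB5 starts after LAB4 ends.
LAB5 starts before LAB3 ends → LAB3 and LAB5 overlap.

LAB2 & LAB4, LAB3 & LAB4, LAB3 & LAB5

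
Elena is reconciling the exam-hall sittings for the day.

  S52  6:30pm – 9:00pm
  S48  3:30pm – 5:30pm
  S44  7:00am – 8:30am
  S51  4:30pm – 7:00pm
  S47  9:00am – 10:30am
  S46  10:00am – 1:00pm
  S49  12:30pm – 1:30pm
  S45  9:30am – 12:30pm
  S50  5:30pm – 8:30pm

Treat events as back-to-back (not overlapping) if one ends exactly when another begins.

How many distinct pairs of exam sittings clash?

8

Sorted by start: S44, S47, S45, S46, S49, S48, S51, S50, S52.
S47 starts after S44 ends; S44 is clear from here.
S45 starts before S47 ends → S47 and S45 overlap.
S46 starts before S47 ends → S47 and S46 overlap.
S49 starts after S47 ends; S47 is clear from here.
S46 starts before S45 ends → S45 and S46 overlap.
S49 starts exactly when S45 ends (back-to-back, no overlap); S45 is clear from here.
S49 starts before S46 ends → S46 and S49 overlap.
S48 starts after S46 ends; S46 is clear from here.
S48 starts after S49 ends; S49 is clear from here.
S51 starts before S48 ends → S48 and S51 overlap.
S50 starts exactly when S48 ends (back-to-back, no overlap); S48 is clear from here.
S50 starts before S51 ends → S51 and S50 overlap.
S52 starts before S51 ends → S51 and S52 overlap.
S52 starts before S50 ends → S50 and S52 overlap.
Overlapping pairs: S45 & S46, S45 & S47, S46 & S47, S46 & S49, S48 & S51, S50 & S51, S50 & S52, S51 & S52 — 8 in total.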